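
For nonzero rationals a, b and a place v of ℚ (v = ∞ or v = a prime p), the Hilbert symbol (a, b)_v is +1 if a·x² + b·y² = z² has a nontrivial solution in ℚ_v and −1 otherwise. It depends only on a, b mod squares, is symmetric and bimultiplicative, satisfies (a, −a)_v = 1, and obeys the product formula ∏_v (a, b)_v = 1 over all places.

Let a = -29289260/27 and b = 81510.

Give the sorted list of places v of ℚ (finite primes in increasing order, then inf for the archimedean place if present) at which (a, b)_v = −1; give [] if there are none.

[2, 5, 11, 19]

(a, b) ≡ (-3705, 81510) mod (ℚ^×)²; places V = {2, 3, 5, 7, 11, 13, 19, ∞}.
(a,b)_∞: sgn(-3705)=−, sgn(81510)=+, so +1.
(a,b)_19: α=1, u≡15; β=1, v≡15 (mod 19); (15|19)=-1, (15|19)=-1; sign (−1)^1·-1^1·-1^1 = -1.
(a,b)_13: α=1, u≡10; β=1, v≡4 (mod 13); (10|13)=+1, (4|13)=+1; sign (−1)^0·+1^1·+1^1 = +1.
(a,b)_5: α=1, u≡4; β=1, v≡2 (mod 5); (4|5)=+1, (2|5)=-1; sign (−1)^0·+1^1·-1^1 = -1.
(a,b)_7: α=2, u≡3; β=0, v≡2 (mod 7); (3|7)=-1, (2|7)=+1; sign (−1)^0·-1^0·+1^2 = +1.
(a,b)_2: α=2, β=1; u≡7, v≡3 (mod 8); ε(u)ε(v)=1·1, αω(v)=2·1, βω(u)=1·0; sum ≡ 1  ⇒  -1.
(a,b)_3: α=-3, u≡1; β=1, v≡2 (mod 3); (1|3)=+1, (2|3)=-1; sign (−1)^1·+1^1·-1^-3 = +1.
(a,b)_11: α=2, u≡10; β=1, v≡7 (mod 11); (10|11)=-1, (7|11)=-1; sign (−1)^0·-1^1·-1^2 = -1.
(-3705, 81510 / ℚ) ramifies at {2, 5, 11, 19}: a division algebra.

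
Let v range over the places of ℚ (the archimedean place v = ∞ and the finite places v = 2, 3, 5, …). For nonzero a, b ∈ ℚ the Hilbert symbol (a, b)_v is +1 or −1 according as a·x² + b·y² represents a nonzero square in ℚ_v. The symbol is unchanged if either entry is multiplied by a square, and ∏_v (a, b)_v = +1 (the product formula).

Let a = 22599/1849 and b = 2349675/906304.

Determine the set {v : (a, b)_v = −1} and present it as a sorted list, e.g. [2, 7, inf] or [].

Mod squares: a ≡ 31, b ≡ 3. Check v ∈ {∞, 2, 3, 5, 7, 17, 31, 43, 59}.
v=43: a=43^-2·(≡24), b=43^0·(≡27) mod 43; (24|43)=+1, (27|43)=-1; (−1)^{-2·0·21}·(+1)^0·(-1)^-2 = +1.
v=59: a=59^0·(≡6), b=59^2·(≡17) mod 59; (6|59)=-1, (17|59)=+1; (−1)^{0·2·29}·(-1)^2·(+1)^0 = +1.
v=31: a=31^1·(≡7), b=31^0·(≡13) mod 31; (7|31)=+1, (13|31)=-1; (−1)^{1·0·15}·(+1)^0·(-1)^1 = -1.
v=∞: 31 > 0 and 3 > 0  ⇒  (a,b)_∞ = +1.
v=5: a=5^0·(≡1), b=5^2·(≡3) mod 5; (1|5)=+1, (3|5)=-1; (−1)^{0·2·2}·(+1)^2·(-1)^0 = +1.
v=3: a=3^6·(≡1), b=3^3·(≡1) mod 3; (1|3)=+1, (1|3)=+1; (−1)^{6·3·1}·(+1)^3·(+1)^6 = +1.
v=17: a=17^0·(≡7), b=17^-2·(≡11) mod 17; (7|17)=-1, (11|17)=-1; (−1)^{0·-2·8}·(-1)^-2·(-1)^0 = +1.
v=7: a=7^0·(≡3), b=7^-2·(≡3) mod 7; (3|7)=-1, (3|7)=-1; (−1)^{0·-2·3}·(-1)^-2·(-1)^0 = +1.
v=2: v_2(a)=0, v_2(b)=-6; units ≡ 7, 3 (mod 8); ε·ε+αω+βω = 1·1+0·1+-6·0 ≡ 1  ⇒  (a,b)_2 = -1.
Ram(31, 3) = {2, 31}; no ℚ_2-point on the conic.

[2, 31]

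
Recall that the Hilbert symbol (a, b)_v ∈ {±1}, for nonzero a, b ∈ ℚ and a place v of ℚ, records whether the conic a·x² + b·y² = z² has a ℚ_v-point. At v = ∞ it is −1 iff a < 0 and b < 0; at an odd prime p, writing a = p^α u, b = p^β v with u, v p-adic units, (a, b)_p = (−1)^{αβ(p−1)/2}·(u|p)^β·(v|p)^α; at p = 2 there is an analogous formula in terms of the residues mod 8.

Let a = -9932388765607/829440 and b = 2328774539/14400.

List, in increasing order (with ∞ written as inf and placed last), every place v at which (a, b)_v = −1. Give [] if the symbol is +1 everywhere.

(a, b) ≡ (-46405030, 779) mod (ℚ^×)²; places V = {2, 3, 5, 7, 11, 13, 19, 23, 37, 41, ∞}.
(a,b)_5: α=-1, u≡1; β=-2, v≡4 (mod 5); (1|5)=+1, (4|5)=+1; sign (−1)^0·+1^-2·+1^-1 = +1.
(a,b)_11: α=2, u≡8; β=0, v≡3 (mod 11); (8|11)=-1, (3|11)=+1; sign (−1)^0·-1^0·+1^2 = +1.
(a,b)_∞: sgn(-46405030)=−, sgn(779)=+, so +1.
(a,b)_3: α=-4, u≡2; β=-2, v≡2 (mod 3); (2|3)=-1, (2|3)=-1; sign (−1)^0·-1^-2·-1^-4 = +1.
(a,b)_41: α=1, u≡9; β=1, v≡26 (mod 41); (9|41)=+1, (26|41)=-1; sign (−1)^0·+1^1·-1^1 = -1.
(a,b)_7: α=3, u≡2; β=2, v≡1 (mod 7); (2|7)=+1, (1|7)=+1; sign (−1)^0·+1^2·+1^3 = +1.
(a,b)_23: α=1, u≡22; β=0, v≡22 (mod 23); (22|23)=-1, (22|23)=-1; sign (−1)^0·-1^0·-1^1 = -1.
(a,b)_2: α=-11, β=-6; u≡5, v≡3 (mod 8); ε(u)ε(v)=0·1, αω(v)=-11·1, βω(u)=-6·1; sum ≡ 1  ⇒  -1.
(a,b)_19: α=3, u≡6; β=3, v≡14 (mod 19); (6|19)=+1, (14|19)=-1; sign (−1)^1·+1^3·-1^3 = +1.
(a,b)_13: α=0, u≡4; β=2, v≡12 (mod 13); (4|13)=+1, (12|13)=+1; sign (−1)^0·+1^2·+1^0 = +1.
(a,b)_37: α=1, u≡30; β=0, v≡18 (mod 37); (30|37)=+1, (18|37)=-1; sign (−1)^0·+1^0·-1^1 = -1.
|Ram(-46405030, 779)| = 4, even; anisotropic at {2, 23, 37, 41}.

[2, 23, 37, 41]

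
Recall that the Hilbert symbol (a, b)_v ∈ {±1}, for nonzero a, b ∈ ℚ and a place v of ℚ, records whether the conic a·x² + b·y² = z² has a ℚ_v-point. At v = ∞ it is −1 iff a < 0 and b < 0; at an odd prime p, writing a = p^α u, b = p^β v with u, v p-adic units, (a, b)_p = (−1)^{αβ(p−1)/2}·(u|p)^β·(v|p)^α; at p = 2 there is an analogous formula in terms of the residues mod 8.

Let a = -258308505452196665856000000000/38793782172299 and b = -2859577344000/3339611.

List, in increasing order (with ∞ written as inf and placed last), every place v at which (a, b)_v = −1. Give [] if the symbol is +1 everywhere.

(a, b) ≡ (-715, -5610) mod (ℚ^×)²; places V = {2, 3, 5, 7, 11, 13, 17, 19, 29, 41, ∞}.
(a,b)_5: α=9, u≡2; β=3, v≡3 (mod 5); (2|5)=-1, (3|5)=-1; sign (−1)^0·-1^3·-1^9 = +1.
(a,b)_13: α=7, u≡1; β=2, v≡5 (mod 13); (1|13)=+1, (5|13)=-1; sign (−1)^0·+1^2·-1^7 = -1.
(a,b)_17: α=0, u≡16; β=1, v≡14 (mod 17); (16|17)=+1, (14|17)=-1; sign (−1)^0·+1^1·-1^0 = +1.
(a,b)_∞: sgn(-715)=−, sgn(-5610)=−, so -1.
(a,b)_11: α=-3, u≡3; β=-1, v≡8 (mod 11); (3|11)=+1, (8|11)=-1; sign (−1)^1·+1^-1·-1^-3 = +1.
(a,b)_7: α=-2, u≡5; β=0, v≡4 (mod 7); (5|7)=-1, (4|7)=+1; sign (−1)^0·-1^0·+1^-2 = +1.
(a,b)_3: α=14, u≡2; β=5, v≡2 (mod 3); (2|3)=-1, (2|3)=-1; sign (−1)^0·-1^5·-1^14 = -1.
(a,b)_19: α=0, u≡11; β=-2, v≡8 (mod 19); (11|19)=+1, (8|19)=-1; sign (−1)^0·+1^-2·-1^0 = +1.
(a,b)_2: α=18, β=15; u≡5, v≡3 (mod 8); ε(u)ε(v)=0·1, αω(v)=18·1, βω(u)=15·1; sum ≡ 1  ⇒  -1.
(a,b)_29: α=-6, u≡3; β=-2, v≡5 (mod 29); (3|29)=-1, (5|29)=+1; sign (−1)^0·-1^-2·+1^-6 = +1.
(a,b)_41: α=2, u≡16; β=0, v≡28 (mod 41); (16|41)=+1, (28|41)=-1; sign (−1)^0·+1^0·-1^2 = +1.
|Ram(-715, -5610)| = 4, even; anisotropic at {2, 3, 13, ∞}.

[2, 3, 13, inf]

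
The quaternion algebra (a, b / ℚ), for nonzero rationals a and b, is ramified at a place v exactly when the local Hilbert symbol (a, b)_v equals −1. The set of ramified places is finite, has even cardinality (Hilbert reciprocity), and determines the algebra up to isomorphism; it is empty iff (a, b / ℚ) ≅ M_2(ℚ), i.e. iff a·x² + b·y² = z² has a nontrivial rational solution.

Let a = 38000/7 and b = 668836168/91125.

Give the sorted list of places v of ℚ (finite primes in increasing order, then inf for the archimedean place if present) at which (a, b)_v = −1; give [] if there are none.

Mod squares: a ≡ 665, b ≡ 10010. Check v ∈ {∞, 2, 3, 5, 7, 11, 13, 17, 19}.
v=11: a=11^0·(≡4), b=11^1·(≡7) mod 11; (4|11)=+1, (7|11)=-1; (−1)^{0·1·5}·(+1)^1·(-1)^0 = +1.
v=17: a=17^0·(≡8), b=17^4·(≡7) mod 17; (8|17)=+1, (7|17)=-1; (−1)^{0·4·8}·(+1)^4·(-1)^0 = +1.
v=2: v_2(a)=4, v_2(b)=3; units ≡ 1, 5 (mod 8); ε·ε+αω+βω = 0·0+4·1+3·0 ≡ 0  ⇒  (a,b)_2 = +1.
v=19: a=19^1·(≡17), b=19^0·(≡11) mod 19; (17|19)=+1, (11|19)=+1; (−1)^{1·0·9}·(+1)^0·(+1)^1 = +1.
v=13: a=13^0·(≡2), b=13^1·(≡4) mod 13; (2|13)=-1, (4|13)=+1; (−1)^{0·1·6}·(-1)^1·(+1)^0 = -1.
v=7: a=7^-1·(≡4), b=7^1·(≡2) mod 7; (4|7)=+1, (2|7)=+1; (−1)^{-1·1·3}·(+1)^1·(+1)^-1 = -1.
v=5: a=5^3·(≡2), b=5^-3·(≡2) mod 5; (2|5)=-1, (2|5)=-1; (−1)^{3·-3·2}·(-1)^-3·(-1)^3 = +1.
v=∞: 665 > 0 and 10010 > 0  ⇒  (a,b)_∞ = +1.
v=3: a=3^0·(≡2), b=3^-6·(≡2) mod 3; (2|3)=-1, (2|3)=-1; (−1)^{0·-6·1}·(-1)^-6·(-1)^0 = +1.
(665, 10010 / ℚ) ramifies at {7, 13}: a division algebra.

[7, 13]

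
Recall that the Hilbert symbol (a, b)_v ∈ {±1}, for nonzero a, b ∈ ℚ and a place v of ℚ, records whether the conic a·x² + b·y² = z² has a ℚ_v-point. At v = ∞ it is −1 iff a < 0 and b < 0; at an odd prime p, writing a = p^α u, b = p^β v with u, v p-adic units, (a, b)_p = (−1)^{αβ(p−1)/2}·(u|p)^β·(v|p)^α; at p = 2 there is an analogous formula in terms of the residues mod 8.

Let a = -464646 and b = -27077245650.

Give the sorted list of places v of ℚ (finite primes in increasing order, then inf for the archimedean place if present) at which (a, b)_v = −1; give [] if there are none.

(a, b) ≡ (-464646, -1794) mod (ℚ^×)²; places V = {2, 3, 5, 7, 13, 23, 37, ∞}.
(a,b)_7: α=1, u≡3; β=2, v≡6 (mod 7); (3|7)=-1, (6|7)=-1; sign (−1)^0·-1^2·-1^1 = -1.
(a,b)_23: α=1, u≡15; β=1, v≡10 (mod 23); (15|23)=-1, (10|23)=-1; sign (−1)^1·-1^1·-1^1 = -1.
(a,b)_13: α=1, u≡8; β=1, v≡7 (mod 13); (8|13)=-1, (7|13)=-1; sign (−1)^0·-1^1·-1^1 = +1.
(a,b)_2: α=1, β=1; u≡5, v≡7 (mod 8); ε(u)ε(v)=0·1, αω(v)=1·0, βω(u)=1·1; sum ≡ 1  ⇒  -1.
(a,b)_37: α=1, u≡22; β=2, v≡18 (mod 37); (22|37)=-1, (18|37)=-1; sign (−1)^0·-1^2·-1^1 = -1.
(a,b)_3: α=1, u≡2; β=3, v≡2 (mod 3); (2|3)=-1, (2|3)=-1; sign (−1)^1·-1^3·-1^1 = -1.
(a,b)_5: α=0, u≡4; β=2, v≡4 (mod 5); (4|5)=+1, (4|5)=+1; sign (−1)^0·+1^2·+1^0 = +1.
(a,b)_∞: sgn(-464646)=−, sgn(-1794)=−, so -1.
Ram(-464646, -1794) = {2, 3, 7, 23, 37, ∞}; no ℚ_2-point on the conic.

[2, 3, 7, 23, 37, inf]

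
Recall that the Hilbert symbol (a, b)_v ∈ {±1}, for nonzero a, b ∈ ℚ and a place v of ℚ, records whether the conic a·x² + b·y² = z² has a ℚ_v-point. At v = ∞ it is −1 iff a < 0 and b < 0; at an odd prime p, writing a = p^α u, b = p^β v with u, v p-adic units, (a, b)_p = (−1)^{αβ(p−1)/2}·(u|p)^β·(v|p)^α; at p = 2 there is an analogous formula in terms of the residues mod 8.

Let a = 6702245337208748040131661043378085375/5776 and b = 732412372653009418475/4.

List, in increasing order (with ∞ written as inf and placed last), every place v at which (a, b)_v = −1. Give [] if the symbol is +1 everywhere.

(a, b) ≡ (3921815, 971819) mod (ℚ^×)²; places V = {2, 5, 7, 17, 19, 23, 29, 31, 37, 43, 47, ∞}.
(a,b)_37: α=3, u≡21; β=2, v≡19 (mod 37); (21|37)=+1, (19|37)=-1; sign (−1)^0·+1^2·-1^3 = -1.
(a,b)_23: α=2, u≡3; β=1, v≡16 (mod 23); (3|23)=+1, (16|23)=+1; sign (−1)^0·+1^1·+1^2 = +1.
(a,b)_29: α=5, u≡18; β=3, v≡16 (mod 29); (18|29)=-1, (16|29)=+1; sign (−1)^0·-1^3·+1^5 = -1.
(a,b)_7: α=6, u≡4; β=2, v≡2 (mod 7); (4|7)=+1, (2|7)=+1; sign (−1)^0·+1^2·+1^6 = +1.
(a,b)_47: α=2, u≡46; β=1, v≡40 (mod 47); (46|47)=-1, (40|47)=-1; sign (−1)^0·-1^1·-1^2 = -1.
(a,b)_5: α=3, u≡3; β=2, v≡1 (mod 5); (3|5)=-1, (1|5)=+1; sign (−1)^0·-1^2·+1^3 = +1.
(a,b)_43: α=3, u≡22; β=2, v≡28 (mod 43); (22|43)=-1, (28|43)=-1; sign (−1)^0·-1^2·-1^3 = -1.
(a,b)_∞: sgn(3921815)=+, sgn(971819)=+, so +1.
(a,b)_2: α=-4, β=-2; u≡7, v≡3 (mod 8); ε(u)ε(v)=1·1, αω(v)=-4·1, βω(u)=-2·0; sum ≡ 1  ⇒  -1.
(a,b)_17: α=3, u≡6; β=2, v≡12 (mod 17); (6|17)=-1, (12|17)=-1; sign (−1)^0·-1^2·-1^3 = -1.
(a,b)_31: α=2, u≡7; β=1, v≡1 (mod 31); (7|31)=+1, (1|31)=+1; sign (−1)^0·+1^1·+1^2 = +1.
(a,b)_19: α=-2, u≡6; β=0, v≡9 (mod 19); (6|19)=+1, (9|19)=+1; sign (−1)^0·+1^0·+1^-2 = +1.
(3921815, 971819 / ℚ) ramifies at {2, 17, 29, 37, 43, 47}: a division algebra.

[2, 17, 29, 37, 43, 47]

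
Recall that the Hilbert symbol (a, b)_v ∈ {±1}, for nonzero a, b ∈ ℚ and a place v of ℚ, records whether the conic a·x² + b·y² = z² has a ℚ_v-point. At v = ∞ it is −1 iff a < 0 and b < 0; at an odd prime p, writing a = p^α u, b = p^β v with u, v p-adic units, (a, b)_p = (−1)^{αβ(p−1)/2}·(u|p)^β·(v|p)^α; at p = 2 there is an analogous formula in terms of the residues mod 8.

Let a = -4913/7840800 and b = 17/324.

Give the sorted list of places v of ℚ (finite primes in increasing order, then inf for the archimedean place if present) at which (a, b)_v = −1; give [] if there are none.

[]

(a, b) ≡ (-34, 17) mod (ℚ^×)²; places V = {2, 3, 5, 11, 17, ∞}.
(a,b)_5: α=-2, u≡1; β=0, v≡3 (mod 5); (1|5)=+1, (3|5)=-1; sign (−1)^0·+1^0·-1^-2 = +1.
(a,b)_11: α=-2, u≡7; β=0, v≡10 (mod 11); (7|11)=-1, (10|11)=-1; sign (−1)^0·-1^0·-1^-2 = +1.
(a,b)_3: α=-4, u≡2; β=-4, v≡2 (mod 3); (2|3)=-1, (2|3)=-1; sign (−1)^0·-1^-4·-1^-4 = +1.
(a,b)_2: α=-5, β=-2; u≡7, v≡1 (mod 8); ε(u)ε(v)=1·0, αω(v)=-5·0, βω(u)=-2·0; sum ≡ 0  ⇒  +1.
(a,b)_∞: sgn(-34)=−, sgn(17)=+, so +1.
(a,b)_17: α=3, u≡15; β=1, v≡1 (mod 17); (15|17)=+1, (1|17)=+1; sign (−1)^0·+1^1·+1^3 = +1.
Ram(a, b) = ∅: the form -34·x² + 17·y² − z² is isotropic over every ℚ_v, so by Hasse–Minkowski it is isotropic over ℚ.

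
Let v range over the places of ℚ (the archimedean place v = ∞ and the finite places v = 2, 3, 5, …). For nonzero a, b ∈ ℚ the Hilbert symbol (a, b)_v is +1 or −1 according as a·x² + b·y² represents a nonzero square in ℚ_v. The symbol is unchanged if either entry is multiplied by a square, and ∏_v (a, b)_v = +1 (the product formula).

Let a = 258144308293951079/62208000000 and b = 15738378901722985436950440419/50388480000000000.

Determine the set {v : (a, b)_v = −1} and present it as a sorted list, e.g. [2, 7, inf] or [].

Mod squares: a ≡ 357, b ≡ 897. Check v ∈ {∞, 2, 3, 5, 7, 11, 13, 17, 23}.
v=17: a=17^5·(≡13), b=17^8·(≡15) mod 17; (13|17)=+1, (15|17)=+1; (−1)^{5·8·8}·(+1)^8·(+1)^5 = +1.
v=7: a=7^5·(≡2), b=7^8·(≡4) mod 7; (2|7)=+1, (4|7)=+1; (−1)^{5·8·3}·(+1)^8·(+1)^5 = +1.
v=11: a=11^2·(≡5), b=11^4·(≡2) mod 11; (5|11)=+1, (2|11)=-1; (−1)^{2·4·5}·(+1)^4·(-1)^2 = +1.
v=2: v_2(a)=-14, v_2(b)=-18; units ≡ 5, 1 (mod 8); ε·ε+αω+βω = 0·0+-14·0+-18·1 ≡ 0  ⇒  (a,b)_2 = +1.
v=3: a=3^-5·(≡2), b=3^-9·(≡2) mod 3; (2|3)=-1, (2|3)=-1; (−1)^{-5·-9·1}·(-1)^-9·(-1)^-5 = -1.
v=∞: 357 > 0 and 897 > 0  ⇒  (a,b)_∞ = +1.
v=5: a=5^-6·(≡2), b=5^-10·(≡2) mod 5; (2|5)=-1, (2|5)=-1; (−1)^{-6·-10·2}·(-1)^-10·(-1)^-6 = +1.
v=23: a=23^2·(≡6), b=23^3·(≡16) mod 23; (6|23)=+1, (16|23)=+1; (−1)^{2·3·11}·(+1)^3·(+1)^2 = +1.
v=13: a=13^2·(≡7), b=13^3·(≡12) mod 13; (7|13)=-1, (12|13)=+1; (−1)^{2·3·6}·(-1)^3·(+1)^2 = -1.
(357, 897 / ℚ) ramifies at {3, 13}: a division algebra.

[3, 13]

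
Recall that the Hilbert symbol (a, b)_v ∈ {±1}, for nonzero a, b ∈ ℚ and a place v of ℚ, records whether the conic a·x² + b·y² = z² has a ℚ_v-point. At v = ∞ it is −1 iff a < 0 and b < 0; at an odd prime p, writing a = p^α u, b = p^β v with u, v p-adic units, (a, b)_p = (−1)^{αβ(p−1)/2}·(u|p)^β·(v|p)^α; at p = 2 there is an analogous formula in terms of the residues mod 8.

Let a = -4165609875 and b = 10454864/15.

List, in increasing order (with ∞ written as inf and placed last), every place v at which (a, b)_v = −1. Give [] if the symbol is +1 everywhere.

Mod squares: a ≡ -1995, b ≡ 33915. Check v ∈ {∞, 2, 3, 5, 7, 17, 19}.
v=3: a=3^1·(≡1), b=3^-1·(≡1) mod 3; (1|3)=+1, (1|3)=+1; (−1)^{1·-1·1}·(+1)^-1·(+1)^1 = -1.
v=19: a=19^1·(≡9), b=19^1·(≡15) mod 19; (9|19)=+1, (15|19)=-1; (−1)^{1·1·9}·(+1)^1·(-1)^1 = +1.
v=∞: -1995 < 0 and 33915 > 0  ⇒  (a,b)_∞ = +1.
v=7: a=7^1·(≡4), b=7^1·(≡4) mod 7; (4|7)=+1, (4|7)=+1; (−1)^{1·1·3}·(+1)^1·(+1)^1 = -1.
v=5: a=5^3·(≡1), b=5^-1·(≡3) mod 5; (1|5)=+1, (3|5)=-1; (−1)^{3·-1·2}·(+1)^-1·(-1)^3 = -1.
v=2: v_2(a)=0, v_2(b)=4; units ≡ 5, 3 (mod 8); ε·ε+αω+βω = 0·1+0·1+4·1 ≡ 0  ⇒  (a,b)_2 = +1.
v=17: a=17^4·(≡3), b=17^3·(≡7) mod 17; (3|17)=-1, (7|17)=-1; (−1)^{4·3·8}·(-1)^3·(-1)^4 = -1.
Ram(-1995, 33915) = {3, 5, 7, 17}; no ℚ_3-point on the conic.

[3, 5, 7, 17]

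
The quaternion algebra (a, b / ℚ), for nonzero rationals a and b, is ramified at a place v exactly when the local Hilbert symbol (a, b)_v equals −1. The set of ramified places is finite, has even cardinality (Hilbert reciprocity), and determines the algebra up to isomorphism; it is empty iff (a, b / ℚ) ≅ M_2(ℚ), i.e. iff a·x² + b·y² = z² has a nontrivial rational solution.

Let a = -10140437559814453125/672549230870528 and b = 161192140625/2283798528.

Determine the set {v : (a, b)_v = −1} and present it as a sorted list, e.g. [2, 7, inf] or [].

(a, b) ≡ (-10, 34) mod (ℚ^×)²; places V = {2, 3, 5, 11, 13, 17, 19, 37, 41, ∞}.
(a,b)_∞: sgn(-10)=−, sgn(34)=+, so +1.
(a,b)_3: α=4, u≡2; β=-2, v≡1 (mod 3); (2|3)=-1, (1|3)=+1; sign (−1)^0·-1^-2·+1^4 = +1.
(a,b)_41: α=2, u≡1; β=2, v≡6 (mod 41); (1|41)=+1, (6|41)=-1; sign (−1)^0·+1^2·-1^2 = +1.
(a,b)_17: α=0, u≡7; β=1, v≡8 (mod 17); (7|17)=-1, (8|17)=+1; sign (−1)^0·-1^1·+1^0 = -1.
(a,b)_37: α=-2, u≡26; β=0, v≡30 (mod 37); (26|37)=+1, (30|37)=+1; sign (−1)^0·+1^0·+1^-2 = +1.
(a,b)_13: α=2, u≡1; β=0, v≡2 (mod 13); (1|13)=+1, (2|13)=-1; sign (−1)^0·+1^0·-1^2 = +1.
(a,b)_19: α=2, u≡5; β=2, v≡14 (mod 19); (5|19)=+1, (14|19)=-1; sign (−1)^0·+1^2·-1^2 = +1.
(a,b)_5: α=13, u≡2; β=6, v≡4 (mod 5); (2|5)=-1, (4|5)=+1; sign (−1)^0·-1^6·+1^13 = +1.
(a,b)_11: α=-4, u≡5; β=-2, v≡3 (mod 11); (5|11)=+1, (3|11)=+1; sign (−1)^0·+1^-2·+1^-4 = +1.
(a,b)_2: α=-25, β=-21; u≡3, v≡1 (mod 8); ε(u)ε(v)=1·0, αω(v)=-25·0, βω(u)=-21·1; sum ≡ 1  ⇒  -1.
(-10, 34 / ℚ) ramifies at {2, 17}: a division algebra.

[2, 17]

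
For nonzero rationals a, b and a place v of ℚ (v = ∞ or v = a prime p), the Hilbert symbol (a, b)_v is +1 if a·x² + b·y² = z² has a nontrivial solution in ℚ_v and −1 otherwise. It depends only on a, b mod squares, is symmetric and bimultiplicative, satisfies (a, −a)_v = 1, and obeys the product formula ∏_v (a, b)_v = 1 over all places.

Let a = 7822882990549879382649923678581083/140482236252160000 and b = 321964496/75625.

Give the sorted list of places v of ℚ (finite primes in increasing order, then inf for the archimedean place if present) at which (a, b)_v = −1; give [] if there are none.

Mod squares: a ≡ 667, b ≡ 29. Check v ∈ {∞, 2, 3, 5, 7, 11, 17, 23, 29, 47}.
v=11: a=11^-8·(≡2), b=11^-2·(≡2) mod 11; (2|11)=-1, (2|11)=-1; (−1)^{-8·-2·5}·(-1)^-2·(-1)^-8 = +1.
v=2: v_2(a)=-20, v_2(b)=4; units ≡ 3, 5 (mod 8); ε·ε+αω+βω = 1·0+-20·1+4·1 ≡ 0  ⇒  (a,b)_2 = +1.
v=∞: 667 > 0 and 29 > 0  ⇒  (a,b)_∞ = +1.
v=7: a=7^14·(≡2), b=7^4·(≡1) mod 7; (2|7)=+1, (1|7)=+1; (−1)^{14·4·3}·(+1)^4·(+1)^14 = +1.
v=17: a=17^6·(≡16), b=17^2·(≡6) mod 17; (16|17)=+1, (6|17)=-1; (−1)^{6·2·8}·(+1)^2·(-1)^6 = +1.
v=23: a=23^3·(≡18), b=23^0·(≡8) mod 23; (18|23)=+1, (8|23)=+1; (−1)^{3·0·11}·(+1)^0·(+1)^3 = +1.
v=47: a=47^2·(≡37), b=47^0·(≡10) mod 47; (37|47)=+1, (10|47)=-1; (−1)^{2·0·23}·(+1)^0·(-1)^2 = +1.
v=5: a=5^-4·(≡3), b=5^-4·(≡1) mod 5; (3|5)=-1, (1|5)=+1; (−1)^{-4·-4·2}·(-1)^-4·(+1)^-4 = +1.
v=3: a=3^6·(≡1), b=3^0·(≡2) mod 3; (1|3)=+1, (2|3)=-1; (−1)^{6·0·1}·(+1)^0·(-1)^6 = +1.
v=29: a=29^3·(≡28), b=29^1·(≡7) mod 29; (28|29)=+1, (7|29)=+1; (−1)^{3·1·14}·(+1)^1·(+1)^3 = +1.
Ram(a, b) = ∅: the form 667·x² + 29·y² − z² is isotropic over every ℚ_v, so by Hasse–Minkowski it is isotropic over ℚ.

[]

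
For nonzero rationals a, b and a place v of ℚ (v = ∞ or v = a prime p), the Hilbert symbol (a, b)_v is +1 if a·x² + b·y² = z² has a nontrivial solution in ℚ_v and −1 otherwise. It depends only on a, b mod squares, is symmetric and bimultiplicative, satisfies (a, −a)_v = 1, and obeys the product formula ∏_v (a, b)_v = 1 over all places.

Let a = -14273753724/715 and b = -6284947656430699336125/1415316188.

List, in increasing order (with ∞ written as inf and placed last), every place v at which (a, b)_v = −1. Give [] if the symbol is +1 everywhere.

(a, b) ≡ (-279565, -715) mod (ℚ^×)²; places V = {2, 3, 5, 11, 13, 17, 19, 23, 29, 53, ∞}.
(a,b)_∞: sgn(-279565)=−, sgn(-715)=−, so -1.
(a,b)_5: α=-1, u≡2; β=3, v≡2 (mod 5); (2|5)=-1, (2|5)=-1; sign (−1)^0·-1^3·-1^-1 = +1.
(a,b)_17: α=1, u≡12; β=2, v≡1 (mod 17); (12|17)=-1, (1|17)=+1; sign (−1)^0·-1^2·+1^1 = +1.
(a,b)_3: α=2, u≡2; β=6, v≡2 (mod 3); (2|3)=-1, (2|3)=-1; sign (−1)^0·-1^6·-1^2 = +1.
(a,b)_19: α=2, u≡4; β=2, v≡5 (mod 19); (4|19)=+1, (5|19)=+1; sign (−1)^0·+1^2·+1^2 = +1.
(a,b)_13: α=-1, u≡10; β=-3, v≡10 (mod 13); (10|13)=+1, (10|13)=+1; sign (−1)^0·+1^-3·+1^-1 = +1.
(a,b)_53: α=2, u≡16; β=2, v≡23 (mod 53); (16|53)=+1, (23|53)=-1; sign (−1)^0·+1^2·-1^2 = +1.
(a,b)_11: α=-1, u≡10; β=-5, v≡1 (mod 11); (10|11)=-1, (1|11)=+1; sign (−1)^1·-1^-5·+1^-1 = +1.
(a,b)_2: α=2, β=-2; u≡3, v≡5 (mod 8); ε(u)ε(v)=1·0, αω(v)=2·1, βω(u)=-2·1; sum ≡ 0  ⇒  +1.
(a,b)_23: α=1, u≡9; β=4, v≡20 (mod 23); (9|23)=+1, (20|23)=-1; sign (−1)^0·+1^4·-1^1 = -1.
(a,b)_29: α=0, u≡24; β=2, v≡2 (mod 29); (24|29)=+1, (2|29)=-1; sign (−1)^0·+1^2·-1^0 = +1.
Ram(-279565, -715) = {23, ∞}; no ℚ_23-point on the conic.

[23, inf]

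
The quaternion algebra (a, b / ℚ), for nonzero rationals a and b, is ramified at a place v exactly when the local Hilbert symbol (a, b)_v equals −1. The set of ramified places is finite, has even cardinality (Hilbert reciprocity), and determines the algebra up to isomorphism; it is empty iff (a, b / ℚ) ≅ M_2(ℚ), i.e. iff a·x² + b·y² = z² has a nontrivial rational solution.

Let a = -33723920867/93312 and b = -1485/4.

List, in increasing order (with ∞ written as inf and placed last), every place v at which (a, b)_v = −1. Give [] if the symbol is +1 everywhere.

(a, b) ≡ (-3094, -165) mod (ℚ^×)²; places V = {2, 3, 5, 7, 11, 13, 17, 23, 29, ∞}.
(a,b)_2: α=-7, β=-2; u≡5, v≡3 (mod 8); ε(u)ε(v)=0·1, αω(v)=-7·1, βω(u)=-2·1; sum ≡ 1  ⇒  -1.
(a,b)_7: α=3, u≡6; β=0, v≡5 (mod 7); (6|7)=-1, (5|7)=-1; sign (−1)^0·-1^0·-1^3 = -1.
(a,b)_11: α=0, u≡10; β=1, v≡2 (mod 11); (10|11)=-1, (2|11)=-1; sign (−1)^0·-1^1·-1^0 = -1.
(a,b)_5: α=0, u≡4; β=1, v≡2 (mod 5); (4|5)=+1, (2|5)=-1; sign (−1)^0·+1^1·-1^0 = +1.
(a,b)_29: α=2, u≡24; β=0, v≡13 (mod 29); (24|29)=+1, (13|29)=+1; sign (−1)^0·+1^0·+1^2 = +1.
(a,b)_23: α=2, u≡19; β=0, v≡14 (mod 23); (19|23)=-1, (14|23)=-1; sign (−1)^0·-1^0·-1^2 = +1.
(a,b)_17: α=1, u≡12; β=0, v≡7 (mod 17); (12|17)=-1, (7|17)=-1; sign (−1)^0·-1^0·-1^1 = -1.
(a,b)_∞: sgn(-3094)=−, sgn(-165)=−, so -1.
(a,b)_13: α=1, u≡4; β=0, v≡9 (mod 13); (4|13)=+1, (9|13)=+1; sign (−1)^0·+1^0·+1^1 = +1.
(a,b)_3: α=-6, u≡2; β=3, v≡2 (mod 3); (2|3)=-1, (2|3)=-1; sign (−1)^0·-1^3·-1^-6 = -1.
|Ram(-3094, -165)| = 6, even; anisotropic at {2, 3, 7, 11, 17, ∞}.

[2, 3, 7, 11, 17, inf]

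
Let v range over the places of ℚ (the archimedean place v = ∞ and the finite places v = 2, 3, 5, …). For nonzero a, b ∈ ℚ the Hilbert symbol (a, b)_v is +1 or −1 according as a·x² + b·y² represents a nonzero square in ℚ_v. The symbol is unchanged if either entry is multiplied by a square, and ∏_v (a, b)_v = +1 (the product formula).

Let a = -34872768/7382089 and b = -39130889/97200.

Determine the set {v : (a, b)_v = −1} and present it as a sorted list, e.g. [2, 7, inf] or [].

[3, inf]

(a, b) ≡ (-7, -483) mod (ℚ^×)²; places V = {2, 3, 5, 7, 11, 13, 17, 19, 23, 29, 31, ∞}.
(a,b)_7: α=1, u≡6; β=1, v≡2 (mod 7); (6|7)=-1, (2|7)=+1; sign (−1)^1·-1^1·+1^1 = +1.
(a,b)_5: α=0, u≡3; β=-2, v≡2 (mod 5); (3|5)=-1, (2|5)=-1; sign (−1)^0·-1^-2·-1^0 = +1.
(a,b)_31: α=2, u≡6; β=0, v≡15 (mod 31); (6|31)=-1, (15|31)=-1; sign (−1)^0·-1^0·-1^2 = +1.
(a,b)_3: α=4, u≡2; β=-5, v≡1 (mod 3); (2|3)=-1, (1|3)=+1; sign (−1)^0·-1^-5·+1^4 = -1.
(a,b)_19: α=-2, u≡12; β=0, v≡7 (mod 19); (12|19)=-1, (7|19)=+1; sign (−1)^0·-1^0·+1^-2 = +1.
(a,b)_2: α=6, β=-4; u≡1, v≡5 (mod 8); ε(u)ε(v)=0·0, αω(v)=6·1, βω(u)=-4·0; sum ≡ 0  ⇒  +1.
(a,b)_17: α=0, u≡7; β=2, v≡5 (mod 17); (7|17)=-1, (5|17)=-1; sign (−1)^0·-1^2·-1^0 = +1.
(a,b)_13: α=-2, u≡5; β=0, v≡5 (mod 13); (5|13)=-1, (5|13)=-1; sign (−1)^0·-1^0·-1^-2 = +1.
(a,b)_∞: sgn(-7)=−, sgn(-483)=−, so -1.
(a,b)_29: α=0, u≡6; β=2, v≡27 (mod 29); (6|29)=+1, (27|29)=-1; sign (−1)^0·+1^2·-1^0 = +1.
(a,b)_11: α=-2, u≡5; β=0, v≡4 (mod 11); (5|11)=+1, (4|11)=+1; sign (−1)^0·+1^0·+1^-2 = +1.
(a,b)_23: α=0, u≡12; β=1, v≡18 (mod 23); (12|23)=+1, (18|23)=+1; sign (−1)^0·+1^1·+1^0 = +1.
(-7, -483 / ℚ) ramifies at {3, ∞}: a division algebra.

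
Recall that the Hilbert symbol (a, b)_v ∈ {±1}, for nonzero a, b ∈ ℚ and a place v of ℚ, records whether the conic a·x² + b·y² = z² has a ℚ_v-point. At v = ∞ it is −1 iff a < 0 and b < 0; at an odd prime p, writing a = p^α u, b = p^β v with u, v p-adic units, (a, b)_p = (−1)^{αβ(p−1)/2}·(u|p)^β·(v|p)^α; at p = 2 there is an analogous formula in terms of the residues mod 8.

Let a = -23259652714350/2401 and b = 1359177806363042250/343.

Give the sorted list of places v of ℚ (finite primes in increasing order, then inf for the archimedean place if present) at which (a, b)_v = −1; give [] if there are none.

[2, 31]

Mod squares: a ≡ -839086, b ≡ 408114070. Check v ∈ {∞, 2, 3, 5, 7, 13, 17, 23, 29, 31, 37}.
v=23: a=23^1·(≡11), b=23^1·(≡18) mod 23; (11|23)=-1, (18|23)=+1; (−1)^{1·1·11}·(-1)^1·(+1)^1 = +1.
v=5: a=5^2·(≡1), b=5^3·(≡1) mod 5; (1|5)=+1, (1|5)=+1; (−1)^{2·3·2}·(+1)^3·(+1)^2 = +1.
v=∞: -839086 < 0 and 408114070 > 0  ⇒  (a,b)_∞ = +1.
v=3: a=3^8·(≡2), b=3^8·(≡1) mod 3; (2|3)=-1, (1|3)=+1; (−1)^{8·8·1}·(-1)^8·(+1)^8 = +1.
v=2: v_2(a)=1, v_2(b)=1; units ≡ 1, 3 (mod 8); ε·ε+αω+βω = 0·1+1·1+1·0 ≡ 1  ⇒  (a,b)_2 = -1.
v=13: a=13^2·(≡1), b=13^3·(≡8) mod 13; (1|13)=+1, (8|13)=-1; (−1)^{2·3·6}·(+1)^3·(-1)^2 = +1.
v=29: a=29^1·(≡26), b=29^2·(≡4) mod 29; (26|29)=-1, (4|29)=+1; (−1)^{1·2·14}·(-1)^2·(+1)^1 = +1.
v=37: a=37^1·(≡11), b=37^1·(≡1) mod 37; (11|37)=+1, (1|37)=+1; (−1)^{1·1·18}·(+1)^1·(+1)^1 = +1.
v=17: a=17^1·(≡3), b=17^1·(≡10) mod 17; (3|17)=-1, (10|17)=-1; (−1)^{1·1·8}·(-1)^1·(-1)^1 = +1.
v=31: a=31^0·(≡26), b=31^1·(≡7) mod 31; (26|31)=-1, (7|31)=+1; (−1)^{0·1·15}·(-1)^1·(+1)^0 = -1.
v=7: a=7^-4·(≡4), b=7^-3·(≡4) mod 7; (4|7)=+1, (4|7)=+1; (−1)^{-4·-3·3}·(+1)^-3·(+1)^-4 = +1.
(-839086, 408114070 / ℚ) ramifies at {2, 31}: a division algebra.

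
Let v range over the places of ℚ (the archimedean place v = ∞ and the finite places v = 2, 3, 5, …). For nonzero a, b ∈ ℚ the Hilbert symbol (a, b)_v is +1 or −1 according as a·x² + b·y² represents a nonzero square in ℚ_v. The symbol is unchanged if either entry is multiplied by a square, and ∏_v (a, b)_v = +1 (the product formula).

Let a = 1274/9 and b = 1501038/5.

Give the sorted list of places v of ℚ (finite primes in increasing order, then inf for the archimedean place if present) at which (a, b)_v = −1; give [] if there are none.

[3, 7]

(a, b) ≡ (26, 2310) mod (ℚ^×)²; places V = {2, 3, 5, 7, 11, 13, 19, ∞}.
(a,b)_5: α=0, u≡1; β=-1, v≡3 (mod 5); (1|5)=+1, (3|5)=-1; sign (−1)^0·+1^-1·-1^0 = +1.
(a,b)_19: α=0, u≡17; β=2, v≡7 (mod 19); (17|19)=+1, (7|19)=+1; sign (−1)^0·+1^2·+1^0 = +1.
(a,b)_7: α=2, u≡6; β=1, v≡2 (mod 7); (6|7)=-1, (2|7)=+1; sign (−1)^0·-1^1·+1^2 = -1.
(a,b)_∞: sgn(26)=+, sgn(2310)=+, so +1.
(a,b)_13: α=1, u≡8; β=0, v≡9 (mod 13); (8|13)=-1, (9|13)=+1; sign (−1)^0·-1^0·+1^1 = +1.
(a,b)_3: α=-2, u≡2; β=3, v≡2 (mod 3); (2|3)=-1, (2|3)=-1; sign (−1)^0·-1^3·-1^-2 = -1.
(a,b)_2: α=1, β=1; u≡5, v≡3 (mod 8); ε(u)ε(v)=0·1, αω(v)=1·1, βω(u)=1·1; sum ≡ 0  ⇒  +1.
(a,b)_11: α=0, u≡1; β=1, v≡5 (mod 11); (1|11)=+1, (5|11)=+1; sign (−1)^0·+1^1·+1^0 = +1.
(26, 2310 / ℚ) ramifies at {3, 7}: a division algebra.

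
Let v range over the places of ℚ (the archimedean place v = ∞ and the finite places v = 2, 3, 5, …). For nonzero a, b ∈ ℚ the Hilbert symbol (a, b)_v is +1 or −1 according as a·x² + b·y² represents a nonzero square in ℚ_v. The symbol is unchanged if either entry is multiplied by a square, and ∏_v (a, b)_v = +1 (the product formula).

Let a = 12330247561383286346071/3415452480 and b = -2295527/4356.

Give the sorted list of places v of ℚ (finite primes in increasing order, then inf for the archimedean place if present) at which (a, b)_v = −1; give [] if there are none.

Mod squares: a ≡ 69229355, b ≡ -47. Check v ∈ {∞, 2, 3, 5, 11, 13, 17, 31, 43, 47}.
v=2: v_2(a)=-6, v_2(b)=-2; units ≡ 3, 1 (mod 8); ε·ε+αω+βω = 1·0+-6·0+-2·1 ≡ 0  ⇒  (a,b)_2 = +1.
v=13: a=13^7·(≡7), b=13^2·(≡2) mod 13; (7|13)=-1, (2|13)=-1; (−1)^{7·2·6}·(-1)^2·(-1)^7 = -1.
v=11: a=11^-4·(≡6), b=11^-2·(≡10) mod 11; (6|11)=-1, (10|11)=-1; (−1)^{-4·-2·5}·(-1)^-2·(-1)^-4 = +1.
v=31: a=31^1·(≡17), b=31^0·(≡15) mod 31; (17|31)=-1, (15|31)=-1; (−1)^{1·0·15}·(-1)^0·(-1)^1 = -1.
v=∞: 69229355 > 0 and -47 < 0  ⇒  (a,b)_∞ = +1.
v=5: a=5^-1·(≡1), b=5^0·(≡3) mod 5; (1|5)=+1, (3|5)=-1; (−1)^{-1·0·2}·(+1)^0·(-1)^-1 = -1.
v=3: a=3^-6·(≡2), b=3^-2·(≡1) mod 3; (2|3)=-1, (1|3)=+1; (−1)^{-6·-2·1}·(-1)^-2·(+1)^-6 = +1.
v=47: a=47^3·(≡8), b=47^1·(≡35) mod 47; (8|47)=+1, (35|47)=-1; (−1)^{3·1·23}·(+1)^1·(-1)^3 = +1.
v=43: a=43^1·(≡27), b=43^0·(≡22) mod 43; (27|43)=-1, (22|43)=-1; (−1)^{1·0·21}·(-1)^0·(-1)^1 = -1.
v=17: a=17^5·(≡16), b=17^2·(≡16) mod 17; (16|17)=+1, (16|17)=+1; (−1)^{5·2·8}·(+1)^2·(+1)^5 = +1.
|Ram(69229355, -47)| = 4, even; anisotropic at {5, 13, 31, 43}.

[5, 13, 31, 43]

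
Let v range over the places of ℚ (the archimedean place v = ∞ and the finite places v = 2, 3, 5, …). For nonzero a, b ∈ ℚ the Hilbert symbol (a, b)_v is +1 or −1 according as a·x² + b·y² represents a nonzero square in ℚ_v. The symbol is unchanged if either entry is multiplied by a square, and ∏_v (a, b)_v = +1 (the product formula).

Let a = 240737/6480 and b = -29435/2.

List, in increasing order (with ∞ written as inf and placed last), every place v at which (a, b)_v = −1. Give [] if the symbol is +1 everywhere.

[2, 5]

(a, b) ≡ (85, -70) mod (ℚ^×)²; places V = {2, 3, 5, 7, 17, 29, ∞}.
(a,b)_5: α=-1, u≡2; β=1, v≡4 (mod 5); (2|5)=-1, (4|5)=+1; sign (−1)^0·-1^1·+1^-1 = -1.
(a,b)_29: α=0, u≡14; β=2, v≡26 (mod 29); (14|29)=-1, (26|29)=-1; sign (−1)^0·-1^2·-1^0 = +1.
(a,b)_7: α=2, u≡4; β=1, v≡1 (mod 7); (4|7)=+1, (1|7)=+1; sign (−1)^0·+1^1·+1^2 = +1.
(a,b)_3: α=-4, u≡1; β=0, v≡2 (mod 3); (1|3)=+1, (2|3)=-1; sign (−1)^0·+1^0·-1^-4 = +1.
(a,b)_2: α=-4, β=-1; u≡5, v≡5 (mod 8); ε(u)ε(v)=0·0, αω(v)=-4·1, βω(u)=-1·1; sum ≡ 1  ⇒  -1.
(a,b)_17: α=3, u≡5; β=0, v≡13 (mod 17); (5|17)=-1, (13|17)=+1; sign (−1)^0·-1^0·+1^3 = +1.
(a,b)_∞: sgn(85)=+, sgn(-70)=−, so +1.
|Ram(85, -70)| = 2, even; anisotropic at {2, 5}.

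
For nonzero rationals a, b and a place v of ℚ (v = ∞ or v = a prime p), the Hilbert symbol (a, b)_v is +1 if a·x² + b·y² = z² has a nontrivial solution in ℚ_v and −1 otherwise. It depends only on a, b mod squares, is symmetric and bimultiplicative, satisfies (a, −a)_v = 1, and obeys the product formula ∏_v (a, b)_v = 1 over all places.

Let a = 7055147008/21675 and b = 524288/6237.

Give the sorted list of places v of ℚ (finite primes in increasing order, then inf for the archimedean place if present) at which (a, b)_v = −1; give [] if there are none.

(a, b) ≡ (39, 154) mod (ℚ^×)²; places V = {2, 3, 5, 7, 11, 13, 17, ∞}.
(a,b)_∞: sgn(39)=+, sgn(154)=+, so +1.
(a,b)_7: α=2, u≡4; β=-1, v≡1 (mod 7); (4|7)=+1, (1|7)=+1; sign (−1)^0·+1^-1·+1^2 = +1.
(a,b)_13: α=3, u≡1; β=0, v≡5 (mod 13); (1|13)=+1, (5|13)=-1; sign (−1)^0·+1^0·-1^3 = -1.
(a,b)_3: α=-1, u≡1; β=-4, v≡1 (mod 3); (1|3)=+1, (1|3)=+1; sign (−1)^0·+1^-4·+1^-1 = +1.
(a,b)_11: α=0, u≡6; β=-1, v≡1 (mod 11); (6|11)=-1, (1|11)=+1; sign (−1)^0·-1^-1·+1^0 = -1.
(a,b)_17: α=-2, u≡11; β=0, v≡13 (mod 17); (11|17)=-1, (13|17)=+1; sign (−1)^0·-1^0·+1^-2 = +1.
(a,b)_2: α=16, β=19; u≡7, v≡5 (mod 8); ε(u)ε(v)=1·0, αω(v)=16·1, βω(u)=19·0; sum ≡ 0  ⇒  +1.
(a,b)_5: α=-2, u≡4; β=0, v≡4 (mod 5); (4|5)=+1, (4|5)=+1; sign (−1)^0·+1^0·+1^-2 = +1.
|Ram(39, 154)| = 2, even; anisotropic at {11, 13}.

[11, 13]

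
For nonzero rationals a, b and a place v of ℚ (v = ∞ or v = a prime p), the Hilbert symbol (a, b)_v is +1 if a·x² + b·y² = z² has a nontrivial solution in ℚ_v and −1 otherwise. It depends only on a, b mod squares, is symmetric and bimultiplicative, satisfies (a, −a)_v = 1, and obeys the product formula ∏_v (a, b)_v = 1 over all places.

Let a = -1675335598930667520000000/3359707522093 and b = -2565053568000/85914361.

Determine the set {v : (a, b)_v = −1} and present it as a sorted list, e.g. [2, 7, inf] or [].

(a, b) ≡ (-4290, -2805) mod (ℚ^×)²; places V = {2, 3, 5, 7, 11, 13, 17, 23, 31, ∞}.
(a,b)_7: α=4, u≡4; β=2, v≡2 (mod 7); (4|7)=+1, (2|7)=+1; sign (−1)^0·+1^2·+1^4 = +1.
(a,b)_5: α=7, u≡3; β=3, v≡1 (mod 5); (3|5)=-1, (1|5)=+1; sign (−1)^0·-1^3·+1^7 = -1.
(a,b)_17: α=2, u≡3; β=1, v≡6 (mod 17); (3|17)=-1, (6|17)=-1; sign (−1)^0·-1^1·-1^2 = -1.
(a,b)_31: α=-4, u≡5; β=-2, v≡9 (mod 31); (5|31)=+1, (9|31)=+1; sign (−1)^0·+1^-2·+1^-4 = +1.
(a,b)_∞: sgn(-4290)=−, sgn(-2805)=−, so -1.
(a,b)_23: α=-4, u≡14; β=-2, v≡8 (mod 23); (14|23)=-1, (8|23)=+1; sign (−1)^0·-1^-2·+1^-4 = +1.
(a,b)_3: α=11, u≡1; β=7, v≡1 (mod 3); (1|3)=+1, (1|3)=+1; sign (−1)^1·+1^7·+1^11 = -1.
(a,b)_11: α=3, u≡6; β=1, v≡4 (mod 11); (6|11)=-1, (4|11)=+1; sign (−1)^1·-1^1·+1^3 = +1.
(a,b)_2: α=17, β=10; u≡7, v≡3 (mod 8); ε(u)ε(v)=1·1, αω(v)=17·1, βω(u)=10·0; sum ≡ 0  ⇒  +1.
(a,b)_13: α=-1, u≡8; β=-2, v≡3 (mod 13); (8|13)=-1, (3|13)=+1; sign (−1)^0·-1^-2·+1^-1 = +1.
Ram(-4290, -2805) = {3, 5, 17, ∞}; no ℚ_3-point on the conic.

[3, 5, 17, inf]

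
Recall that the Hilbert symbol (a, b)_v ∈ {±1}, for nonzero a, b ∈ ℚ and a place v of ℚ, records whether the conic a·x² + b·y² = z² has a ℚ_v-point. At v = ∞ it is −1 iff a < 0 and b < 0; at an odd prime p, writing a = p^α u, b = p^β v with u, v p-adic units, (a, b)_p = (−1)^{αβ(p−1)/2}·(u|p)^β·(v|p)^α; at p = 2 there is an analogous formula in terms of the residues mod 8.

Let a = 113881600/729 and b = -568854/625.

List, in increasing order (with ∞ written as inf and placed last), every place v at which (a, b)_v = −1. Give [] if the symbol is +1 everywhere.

[2, 11, 17, 31]

Mod squares: a ≡ 17794, b ≡ -374. Check v ∈ {∞, 2, 3, 5, 7, 11, 13, 17, 31, 41}.
v=2: v_2(a)=9, v_2(b)=1; units ≡ 1, 5 (mod 8); ε·ε+αω+βω = 0·0+9·1+1·0 ≡ 1  ⇒  (a,b)_2 = -1.
v=13: a=13^0·(≡1), b=13^2·(≡1) mod 13; (1|13)=+1, (1|13)=+1; (−1)^{0·2·6}·(+1)^2·(+1)^0 = +1.
v=17: a=17^0·(≡3), b=17^1·(≡10) mod 17; (3|17)=-1, (10|17)=-1; (−1)^{0·1·8}·(-1)^1·(-1)^0 = -1.
v=41: a=41^1·(≡3), b=41^0·(≡39) mod 41; (3|41)=-1, (39|41)=+1; (−1)^{1·0·20}·(-1)^0·(+1)^1 = +1.
v=31: a=31^1·(≡14), b=31^0·(≡24) mod 31; (14|31)=+1, (24|31)=-1; (−1)^{1·0·15}·(+1)^0·(-1)^1 = -1.
v=7: a=7^1·(≡2), b=7^0·(≡4) mod 7; (2|7)=+1, (4|7)=+1; (−1)^{1·0·3}·(+1)^0·(+1)^1 = +1.
v=∞: 17794 > 0 and -374 < 0  ⇒  (a,b)_∞ = +1.
v=3: a=3^-6·(≡1), b=3^2·(≡1) mod 3; (1|3)=+1, (1|3)=+1; (−1)^{-6·2·1}·(+1)^2·(+1)^-6 = +1.
v=5: a=5^2·(≡1), b=5^-4·(≡1) mod 5; (1|5)=+1, (1|5)=+1; (−1)^{2·-4·2}·(+1)^-4·(+1)^2 = +1.
v=11: a=11^0·(≡10), b=11^1·(≡7) mod 11; (10|11)=-1, (7|11)=-1; (−1)^{0·1·5}·(-1)^1·(-1)^0 = -1.
|Ram(17794, -374)| = 4, even; anisotropic at {2, 11, 17, 31}.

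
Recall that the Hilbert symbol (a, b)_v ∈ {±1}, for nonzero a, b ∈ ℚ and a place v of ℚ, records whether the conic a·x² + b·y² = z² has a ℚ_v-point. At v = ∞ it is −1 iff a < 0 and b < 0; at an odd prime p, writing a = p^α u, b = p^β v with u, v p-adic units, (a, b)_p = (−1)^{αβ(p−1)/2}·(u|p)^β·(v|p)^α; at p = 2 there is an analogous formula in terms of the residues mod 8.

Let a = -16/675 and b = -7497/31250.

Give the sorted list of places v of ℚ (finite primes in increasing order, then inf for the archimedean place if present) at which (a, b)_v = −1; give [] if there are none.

(a, b) ≡ (-3, -34) mod (ℚ^×)²; places V = {2, 3, 5, 7, 17, ∞}.
(a,b)_17: α=0, u≡10; β=1, v≡13 (mod 17); (10|17)=-1, (13|17)=+1; sign (−1)^0·-1^1·+1^0 = -1.
(a,b)_5: α=-2, u≡2; β=-6, v≡4 (mod 5); (2|5)=-1, (4|5)=+1; sign (−1)^0·-1^-6·+1^-2 = +1.
(a,b)_7: α=0, u≡4; β=2, v≡4 (mod 7); (4|7)=+1, (4|7)=+1; sign (−1)^0·+1^2·+1^0 = +1.
(a,b)_2: α=4, β=-1; u≡5, v≡7 (mod 8); ε(u)ε(v)=0·1, αω(v)=4·0, βω(u)=-1·1; sum ≡ 1  ⇒  -1.
(a,b)_∞: sgn(-3)=−, sgn(-34)=−, so -1.
(a,b)_3: α=-3, u≡2; β=2, v≡2 (mod 3); (2|3)=-1, (2|3)=-1; sign (−1)^0·-1^2·-1^-3 = -1.
|Ram(-3, -34)| = 4, even; anisotropic at {2, 3, 17, ∞}.

[2, 3, 17, inf]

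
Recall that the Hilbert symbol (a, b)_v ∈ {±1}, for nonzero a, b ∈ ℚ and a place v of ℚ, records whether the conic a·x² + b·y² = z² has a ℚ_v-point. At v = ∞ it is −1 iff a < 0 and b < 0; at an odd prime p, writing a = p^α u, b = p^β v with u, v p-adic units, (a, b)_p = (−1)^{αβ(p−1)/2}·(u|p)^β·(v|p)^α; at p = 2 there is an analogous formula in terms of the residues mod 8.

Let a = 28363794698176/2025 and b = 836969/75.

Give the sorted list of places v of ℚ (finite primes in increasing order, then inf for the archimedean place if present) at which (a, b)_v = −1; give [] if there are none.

[2, 19, 29, 31]

Mod squares: a ≡ 31, b ≡ 51243. Check v ∈ {∞, 2, 3, 5, 7, 19, 29, 31}.
v=3: a=3^-4·(≡1), b=3^-1·(≡2) mod 3; (1|3)=+1, (2|3)=-1; (−1)^{-4·-1·1}·(+1)^-1·(-1)^-4 = +1.
v=29: a=29^2·(≡27), b=29^1·(≡14) mod 29; (27|29)=-1, (14|29)=-1; (−1)^{2·1·14}·(-1)^1·(-1)^2 = -1.
v=5: a=5^-2·(≡1), b=5^-2·(≡3) mod 5; (1|5)=+1, (3|5)=-1; (−1)^{-2·-2·2}·(+1)^-2·(-1)^-2 = +1.
v=19: a=19^2·(≡3), b=19^1·(≡10) mod 19; (3|19)=-1, (10|19)=-1; (−1)^{2·1·9}·(-1)^1·(-1)^2 = -1.
v=31: a=31^3·(≡9), b=31^1·(≡7) mod 31; (9|31)=+1, (7|31)=+1; (−1)^{3·1·15}·(+1)^1·(+1)^3 = -1.
v=7: a=7^2·(≡5), b=7^2·(≡3) mod 7; (5|7)=-1, (3|7)=-1; (−1)^{2·2·3}·(-1)^2·(-1)^2 = +1.
v=2: v_2(a)=6, v_2(b)=0; units ≡ 7, 3 (mod 8); ε·ε+αω+βω = 1·1+6·1+0·0 ≡ 1  ⇒  (a,b)_2 = -1.
v=∞: 31 > 0 and 51243 > 0  ⇒  (a,b)_∞ = +1.
|Ram(31, 51243)| = 4, even; anisotropic at {2, 19, 29, 31}.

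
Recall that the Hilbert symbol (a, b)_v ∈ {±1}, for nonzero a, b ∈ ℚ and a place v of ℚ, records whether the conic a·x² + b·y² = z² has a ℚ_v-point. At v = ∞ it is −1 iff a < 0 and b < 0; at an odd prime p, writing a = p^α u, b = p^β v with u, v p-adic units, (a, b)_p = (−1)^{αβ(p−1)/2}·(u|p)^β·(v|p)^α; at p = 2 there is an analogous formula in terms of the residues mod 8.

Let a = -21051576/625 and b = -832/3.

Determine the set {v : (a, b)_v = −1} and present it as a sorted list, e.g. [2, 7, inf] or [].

[3, 13, 17, inf]

Mod squares: a ≡ -1326, b ≡ -39. Check v ∈ {∞, 2, 3, 5, 7, 13, 17}.
v=3: a=3^5·(≡2), b=3^-1·(≡2) mod 3; (2|3)=-1, (2|3)=-1; (−1)^{5·-1·1}·(-1)^-1·(-1)^5 = -1.
v=7: a=7^2·(≡4), b=7^0·(≡5) mod 7; (4|7)=+1, (5|7)=-1; (−1)^{2·0·3}·(+1)^0·(-1)^2 = +1.
v=5: a=5^-4·(≡4), b=5^0·(≡1) mod 5; (4|5)=+1, (1|5)=+1; (−1)^{-4·0·2}·(+1)^0·(+1)^-4 = +1.
v=2: v_2(a)=3, v_2(b)=6; units ≡ 1, 1 (mod 8); ε·ε+αω+βω = 0·0+3·0+6·0 ≡ 0  ⇒  (a,b)_2 = +1.
v=17: a=17^1·(≡12), b=17^0·(≡6) mod 17; (12|17)=-1, (6|17)=-1; (−1)^{1·0·8}·(-1)^0·(-1)^1 = -1.
v=13: a=13^1·(≡6), b=13^1·(≡9) mod 13; (6|13)=-1, (9|13)=+1; (−1)^{1·1·6}·(-1)^1·(+1)^1 = -1.
v=∞: -1326 < 0 and -39 < 0  ⇒  (a,b)_∞ = -1.
Ram(-1326, -39) = {3, 13, 17, ∞}; no ℚ_3-point on the conic.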